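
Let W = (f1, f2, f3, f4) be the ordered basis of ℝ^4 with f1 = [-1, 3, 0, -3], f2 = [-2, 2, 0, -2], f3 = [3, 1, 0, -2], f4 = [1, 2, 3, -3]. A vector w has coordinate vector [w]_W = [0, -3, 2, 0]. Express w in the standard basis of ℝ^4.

[12, -4, 0, 2]

w = M [w]_W, where M has columns f1, ..., f4.
Carrying out the matrix-vector product, w = [12, -4, 0, 2].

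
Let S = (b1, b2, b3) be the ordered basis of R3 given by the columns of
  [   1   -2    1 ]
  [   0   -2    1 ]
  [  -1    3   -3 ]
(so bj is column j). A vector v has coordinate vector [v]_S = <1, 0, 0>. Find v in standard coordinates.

<1, 0, -1>

By definition v = b1 + 0·b2 + 0·b3.
Summing componentwise gives <1, 0, -1>.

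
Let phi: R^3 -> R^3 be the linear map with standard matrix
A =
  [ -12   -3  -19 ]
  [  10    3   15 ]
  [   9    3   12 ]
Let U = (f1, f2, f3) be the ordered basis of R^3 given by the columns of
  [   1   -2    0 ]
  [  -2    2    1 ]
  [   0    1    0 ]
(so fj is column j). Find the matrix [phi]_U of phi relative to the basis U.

With P the matrix whose columns are f1, ..., f3, [phi]_U = P^(-1) A P.
Column by column: phi(f1) = A f1 = <-6, 4, 3>; its U-coordinates <0, 3, -2> give column 1.
Continuing for each basis vector yields [phi]_U = [[0, -1, 3], [3, 0, 3], [-2, -1, 3]].

[[0, -1, 3], [3, 0, 3], [-2, -1, 3]]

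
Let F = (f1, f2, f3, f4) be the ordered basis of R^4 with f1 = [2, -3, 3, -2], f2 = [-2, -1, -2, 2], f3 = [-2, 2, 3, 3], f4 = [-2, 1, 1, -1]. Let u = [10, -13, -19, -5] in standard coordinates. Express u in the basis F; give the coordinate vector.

Write u = c_1 f1 + ... + c_4 f4 and solve for the c_i.
Solving this 4x4 system gives c = (0, 2, -4, -3).
Check: 0·f1 + 2f2 - 4f3 - 3f4 = [10, -13, -19, -5].

[0, 2, -4, -3]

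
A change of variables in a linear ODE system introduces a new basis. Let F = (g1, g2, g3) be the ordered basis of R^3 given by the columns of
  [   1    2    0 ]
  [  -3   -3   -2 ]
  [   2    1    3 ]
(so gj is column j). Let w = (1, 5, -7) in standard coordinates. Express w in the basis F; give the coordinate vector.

Write w = c_1 g1 + ... + c_3 g3 and solve for the c_i.
Gaussian elimination on [M | w] yields c = (-3, 2, -1).
Check: -3g1 + 2g2 - g3 = (1, 5, -7).

(-3, 2, -1)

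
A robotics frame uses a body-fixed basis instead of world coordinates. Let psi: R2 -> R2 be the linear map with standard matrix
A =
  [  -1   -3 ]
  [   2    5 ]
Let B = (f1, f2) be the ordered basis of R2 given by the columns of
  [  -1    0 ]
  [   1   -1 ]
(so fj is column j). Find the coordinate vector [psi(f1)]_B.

<2, -1>

Compute psi(f1) = A f1 = <-2, 3> in standard coordinates.
Then write this in B-coordinates: solve for y in y_1 f1 + y_2 f2 = <-2, 3>.
This gives y = <2, -1>, which is column 1 of [psi]_B.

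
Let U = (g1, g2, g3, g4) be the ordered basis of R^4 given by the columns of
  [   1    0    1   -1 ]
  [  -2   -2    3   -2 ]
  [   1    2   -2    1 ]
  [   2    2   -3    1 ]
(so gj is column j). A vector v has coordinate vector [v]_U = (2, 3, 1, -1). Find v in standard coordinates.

(4, -5, 5, 6)

v = M [v]_U, where M has columns g1, ..., g4.
Carrying out the matrix-vector product, v = (4, -5, 5, 6).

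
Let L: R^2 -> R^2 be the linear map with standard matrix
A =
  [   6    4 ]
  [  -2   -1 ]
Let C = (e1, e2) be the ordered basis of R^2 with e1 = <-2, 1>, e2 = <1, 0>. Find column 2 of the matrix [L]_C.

<-2, 2>

Column 2 of [L]_C is the C-coordinate vector of L(e2).
In standard coordinates L(e2) = A e2 = <6, -2>.
Converting to C: <6, -2> = -2e1 + 2e2, so the coordinate vector is <-2, 2>.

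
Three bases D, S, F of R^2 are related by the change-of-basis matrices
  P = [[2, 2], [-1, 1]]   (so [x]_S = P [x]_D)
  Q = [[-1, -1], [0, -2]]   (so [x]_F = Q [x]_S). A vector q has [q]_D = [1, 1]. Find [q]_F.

Apply P to get S-coordinates [4, 0], then Q to get F-coordinates.
The result is [q]_F = [-4, 0].

[-4, 0]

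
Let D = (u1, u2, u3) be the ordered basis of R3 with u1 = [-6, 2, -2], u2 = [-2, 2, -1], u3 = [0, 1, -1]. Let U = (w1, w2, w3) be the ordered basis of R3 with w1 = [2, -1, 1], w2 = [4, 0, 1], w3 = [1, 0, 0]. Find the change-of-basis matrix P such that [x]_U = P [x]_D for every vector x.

Take x = uj: its D-coordinates are the j-th standard unit vector, so P e_j — column j of P — equals [uj]_U.
u1 = -2w1 + 0·w2 - 2w3, giving column 1 = [-2, 0, -2]; repeating for each j gives P = [[-2, -2, -1], [0, 1, 0], [-2, -2, 2]].

[[-2, -2, -1], [0, 1, 0], [-2, -2, 2]]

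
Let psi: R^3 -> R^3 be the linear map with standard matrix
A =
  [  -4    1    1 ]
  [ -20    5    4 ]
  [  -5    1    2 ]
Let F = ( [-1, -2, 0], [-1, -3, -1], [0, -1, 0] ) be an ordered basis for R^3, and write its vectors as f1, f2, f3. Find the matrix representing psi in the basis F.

Let P have columns f1, ..., f3. Then [psi]_F = P^(-1) A P.
Here det P = 1, so P^(-1) is integer; computing A P first and then P^(-1)(A P) gives [[1, 0, 0], [-3, 0, 1], [-3, -1, 2]].

[[1, 0, 0], [-3, 0, 1], [-3, -1, 2]]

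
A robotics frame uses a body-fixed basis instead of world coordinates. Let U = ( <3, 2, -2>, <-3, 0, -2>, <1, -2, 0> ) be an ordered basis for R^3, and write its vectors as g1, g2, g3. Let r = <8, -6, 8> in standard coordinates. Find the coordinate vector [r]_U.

[r]_U is the unique c with M c = r, where M has columns g1, ..., g3.
Row-reducing the augmented matrix [M | r] gives c = (-1, -3, 2).
Check: -g1 - 3g2 + 2g3 = <8, -6, 8>.

<-1, -3, 2>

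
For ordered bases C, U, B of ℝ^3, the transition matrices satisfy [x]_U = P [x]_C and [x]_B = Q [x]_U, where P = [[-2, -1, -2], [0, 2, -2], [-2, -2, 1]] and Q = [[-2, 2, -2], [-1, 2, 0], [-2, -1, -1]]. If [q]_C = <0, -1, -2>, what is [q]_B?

First [q]_U = P [q]_C = <5, 2, 0>.
Then [q]_B = Q [q]_U = <-6, -1, -12>.

<-6, -1, -12>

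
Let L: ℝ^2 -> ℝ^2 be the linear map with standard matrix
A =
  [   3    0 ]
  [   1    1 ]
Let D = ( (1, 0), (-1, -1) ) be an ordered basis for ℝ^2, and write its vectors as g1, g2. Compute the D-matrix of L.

[[2, -1], [-1, 2]]

With P the matrix whose columns are g1, g2, [L]_D = P^(-1) A P.
Column by column: L(g1) = A g1 = (3, 1); its D-coordinates (2, -1) give column 1.
Continuing for each basis vector yields [L]_D = [[2, -1], [-1, 2]].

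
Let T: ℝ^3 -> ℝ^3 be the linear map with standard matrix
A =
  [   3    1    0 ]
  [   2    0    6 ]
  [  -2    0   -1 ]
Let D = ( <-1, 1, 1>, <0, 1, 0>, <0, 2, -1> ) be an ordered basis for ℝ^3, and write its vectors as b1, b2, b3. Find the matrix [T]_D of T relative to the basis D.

[[2, -1, -2], [0, 3, 2], [1, -1, -3]]

The j-th column of [T]_D is [T(bj)]_D.
T(b1) = A b1 = <-2, 4, 1> = 2b1 + 0·b2 + b3, so column 1 is <2, 0, 1>.
Repeating for b2, b3 and assembling the columns gives [[2, -1, -2], [0, 3, 2], [1, -1, -3]].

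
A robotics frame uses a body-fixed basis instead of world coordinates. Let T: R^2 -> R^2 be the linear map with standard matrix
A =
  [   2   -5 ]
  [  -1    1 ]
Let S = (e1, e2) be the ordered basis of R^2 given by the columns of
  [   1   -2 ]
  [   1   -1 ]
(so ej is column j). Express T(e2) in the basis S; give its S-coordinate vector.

[1, 0]

Column 2 of [T]_S is the S-coordinate vector of T(e2).
In standard coordinates T(e2) = A e2 = [1, 1].
Converting to S: [1, 1] = e1 + 0·e2, so the coordinate vector is [1, 0].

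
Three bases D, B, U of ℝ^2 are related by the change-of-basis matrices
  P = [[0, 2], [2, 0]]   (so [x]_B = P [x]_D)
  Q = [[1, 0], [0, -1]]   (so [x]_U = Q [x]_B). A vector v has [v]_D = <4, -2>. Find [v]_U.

Composing the changes, [v]_U = Q P [v]_D.
Q P = [[0, 2], [-2, 0]]; applying this to <4, -2> gives <-4, -8>.

<-4, -8>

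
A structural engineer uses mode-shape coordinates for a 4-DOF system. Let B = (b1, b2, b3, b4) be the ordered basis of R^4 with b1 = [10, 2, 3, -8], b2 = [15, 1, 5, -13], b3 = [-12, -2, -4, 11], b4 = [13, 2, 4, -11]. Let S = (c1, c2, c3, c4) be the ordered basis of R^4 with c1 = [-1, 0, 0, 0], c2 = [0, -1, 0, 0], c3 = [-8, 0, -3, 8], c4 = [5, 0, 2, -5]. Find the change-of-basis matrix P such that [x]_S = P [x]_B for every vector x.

Take x = bj: its B-coordinates are the j-th standard unit vector, so P e_j — column j of P — equals [bj]_S.
b1 = -2c1 - 2c2 - c3 + 0·c4, giving column 1 = [-2, -2, -1, 0]; repeating for each j gives P = [[-2, -2, 1, -2], [-2, -1, 2, -2], [-1, -1, 2, -2], [0, 1, 1, -1]].

[[-2, -2, 1, -2], [-2, -1, 2, -2], [-1, -1, 2, -2], [0, 1, 1, -1]]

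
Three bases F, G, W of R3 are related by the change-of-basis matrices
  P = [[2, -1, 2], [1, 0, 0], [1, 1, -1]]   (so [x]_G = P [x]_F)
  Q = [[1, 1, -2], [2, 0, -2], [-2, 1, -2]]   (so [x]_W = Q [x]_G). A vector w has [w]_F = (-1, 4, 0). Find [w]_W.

Apply P to get G-coordinates (-6, -1, 3), then Q to get W-coordinates.
The result is [w]_W = (-13, -18, 5).

(-13, -18, 5)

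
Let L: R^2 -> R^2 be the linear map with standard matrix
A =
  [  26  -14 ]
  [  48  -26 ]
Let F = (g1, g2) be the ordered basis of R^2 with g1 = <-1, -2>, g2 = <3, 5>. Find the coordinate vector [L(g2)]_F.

Column 2 of [L]_F is the F-coordinate vector of L(g2).
In standard coordinates L(g2) = A g2 = <8, 14>.
Converting to F: <8, 14> = -2g1 + 2g2, so the coordinate vector is <-2, 2>.

<-2, 2>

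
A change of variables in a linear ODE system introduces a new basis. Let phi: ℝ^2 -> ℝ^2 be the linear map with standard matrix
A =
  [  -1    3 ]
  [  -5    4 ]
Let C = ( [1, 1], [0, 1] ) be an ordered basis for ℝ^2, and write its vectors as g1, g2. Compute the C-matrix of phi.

[[2, 3], [-3, 1]]

Let P have columns g1, g2. Then [phi]_C = P^(-1) A P.
Here det P = 1, so P^(-1) is integer; computing A P first and then P^(-1)(A P) gives [[2, 3], [-3, 1]].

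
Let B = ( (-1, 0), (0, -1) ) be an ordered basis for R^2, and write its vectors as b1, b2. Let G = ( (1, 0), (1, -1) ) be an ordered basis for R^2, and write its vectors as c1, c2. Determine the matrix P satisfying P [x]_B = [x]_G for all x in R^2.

Let M have columns bj and N have columns cj. Then for every x, N [x]_G = x = M [x]_B, so P = N^(-1) M.
Since det N = -1, N^(-1) has integer entries; multiplying gives P = [[-1, -1], [0, 1]].

[[-1, -1], [0, 1]]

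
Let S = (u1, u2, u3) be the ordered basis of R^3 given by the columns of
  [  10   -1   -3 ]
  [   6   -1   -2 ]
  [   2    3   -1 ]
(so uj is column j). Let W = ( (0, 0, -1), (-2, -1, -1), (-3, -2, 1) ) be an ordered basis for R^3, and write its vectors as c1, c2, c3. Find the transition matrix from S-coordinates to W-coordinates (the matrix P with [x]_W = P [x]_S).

[[-2, -1, 2], [-2, -1, 0], [-2, 1, 1]]

Column j of P is [uj]_W, since P maps S-coordinates to W-coordinates.
Expressing u1 in W: u1 = -2c1 - 2c2 - 2c3, so column 1 of P is (-2, -2, -2).
Doing the same for each uj gives P = [[-2, -1, 2], [-2, -1, 0], [-2, 1, 1]].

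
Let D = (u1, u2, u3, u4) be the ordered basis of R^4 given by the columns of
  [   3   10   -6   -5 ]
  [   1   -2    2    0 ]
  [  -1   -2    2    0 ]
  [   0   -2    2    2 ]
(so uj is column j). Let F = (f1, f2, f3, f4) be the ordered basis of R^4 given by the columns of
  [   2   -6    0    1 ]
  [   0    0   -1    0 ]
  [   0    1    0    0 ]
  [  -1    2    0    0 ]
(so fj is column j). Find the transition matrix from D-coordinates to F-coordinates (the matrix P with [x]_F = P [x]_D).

[[-2, -2, 2, -2], [-1, -2, 2, 0], [-1, 2, -2, 0], [1, 2, 2, -1]]

Let M have columns uj and N have columns fj. Then for every x, N [x]_F = x = M [x]_D, so P = N^(-1) M.
Since det N = 1, N^(-1) has integer entries; multiplying gives P = [[-2, -2, 2, -2], [-1, -2, 2, 0], [-1, 2, -2, 0], [1, 2, 2, -1]].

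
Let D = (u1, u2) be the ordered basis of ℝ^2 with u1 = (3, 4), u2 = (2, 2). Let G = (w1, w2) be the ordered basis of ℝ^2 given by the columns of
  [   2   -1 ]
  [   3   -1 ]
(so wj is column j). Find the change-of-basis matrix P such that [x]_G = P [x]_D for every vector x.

[[1, 0], [-1, -2]]

Let M have columns uj and N have columns wj. Then for every x, N [x]_G = x = M [x]_D, so P = N^(-1) M.
Since det N = 1, N^(-1) has integer entries; multiplying gives P = [[1, 0], [-1, -2]].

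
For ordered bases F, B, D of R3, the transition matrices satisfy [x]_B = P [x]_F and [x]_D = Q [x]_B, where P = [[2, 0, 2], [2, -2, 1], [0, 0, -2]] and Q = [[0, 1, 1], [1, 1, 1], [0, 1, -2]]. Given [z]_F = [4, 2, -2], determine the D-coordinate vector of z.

[6, 10, -6]

Composing the changes, [z]_D = Q P [z]_F.
Q P = [[2, -2, -1], [4, -2, 1], [2, -2, 5]]; applying this to [4, 2, -2] gives [6, 10, -6].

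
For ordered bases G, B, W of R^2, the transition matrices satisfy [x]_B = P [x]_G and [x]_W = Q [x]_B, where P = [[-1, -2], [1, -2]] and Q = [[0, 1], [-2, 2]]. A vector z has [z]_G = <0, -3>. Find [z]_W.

<6, 0>

First [z]_B = P [z]_G = <6, 6>.
Then [z]_W = Q [z]_B = <6, 0>.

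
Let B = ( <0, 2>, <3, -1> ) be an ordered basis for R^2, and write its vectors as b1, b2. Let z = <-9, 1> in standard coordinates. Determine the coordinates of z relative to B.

<-1, -3>

We seek scalars with c_1 b1 + c_2 b2 = z; equivalently solve M c = z where the columns of M are b1, b2.
System: 0c_1 + 3c_2 = -9, 2c_1 - c_2 = 1; solving gives c_1 = -1, c_2 = -3.
Check: -b1 - 3b2 = <-9, 1>.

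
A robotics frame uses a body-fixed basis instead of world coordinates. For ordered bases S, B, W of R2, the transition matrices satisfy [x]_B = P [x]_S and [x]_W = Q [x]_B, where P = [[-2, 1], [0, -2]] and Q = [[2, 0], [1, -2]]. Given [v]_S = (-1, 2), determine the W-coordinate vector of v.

First [v]_B = P [v]_S = (4, -4).
Then [v]_W = Q [v]_B = (8, 12).

(8, 12)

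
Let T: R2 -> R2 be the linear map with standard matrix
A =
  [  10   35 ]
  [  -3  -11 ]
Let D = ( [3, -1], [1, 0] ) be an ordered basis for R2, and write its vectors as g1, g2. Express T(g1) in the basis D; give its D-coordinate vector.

[-2, 1]

Compute T(g1) = A g1 = [-5, 2] in standard coordinates.
Then write this in D-coordinates: solve for y in y_1 g1 + y_2 g2 = [-5, 2].
This gives y = [-2, 1], which is column 1 of [T]_D.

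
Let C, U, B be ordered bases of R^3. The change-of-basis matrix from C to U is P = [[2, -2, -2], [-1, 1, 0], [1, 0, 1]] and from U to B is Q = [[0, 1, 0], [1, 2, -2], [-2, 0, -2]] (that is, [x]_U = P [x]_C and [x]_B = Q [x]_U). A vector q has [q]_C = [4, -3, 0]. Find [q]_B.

[-7, -8, -36]

Composing the changes, [q]_B = Q P [q]_C.
Q P = [[-1, 1, 0], [-2, 0, -4], [-6, 4, 2]]; applying this to [4, -3, 0] gives [-7, -8, -36].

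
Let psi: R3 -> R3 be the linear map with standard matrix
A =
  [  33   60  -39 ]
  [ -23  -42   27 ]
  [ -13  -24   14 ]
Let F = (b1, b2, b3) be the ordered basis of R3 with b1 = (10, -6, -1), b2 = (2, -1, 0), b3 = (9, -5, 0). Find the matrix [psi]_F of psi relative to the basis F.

The j-th column of [psi]_F is [psi(bj)]_F.
psi(b1) = A b1 = (9, -5, 0) = 0·b1 + 0·b2 + b3, so column 1 is (0, 0, 1).
Repeating for b2, b3 and assembling the columns gives [[0, 2, -3], [0, 2, 0], [1, -2, 3]].

[[0, 2, -3], [0, 2, 0], [1, -2, 3]]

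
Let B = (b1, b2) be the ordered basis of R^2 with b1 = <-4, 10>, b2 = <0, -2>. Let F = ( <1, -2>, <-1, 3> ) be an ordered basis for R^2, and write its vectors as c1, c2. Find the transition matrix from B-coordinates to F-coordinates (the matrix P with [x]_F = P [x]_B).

[[-2, -2], [2, -2]]

Take x = bj: its B-coordinates are the j-th standard unit vector, so P e_j — column j of P — equals [bj]_F.
b1 = -2c1 + 2c2, giving column 1 = <-2, 2>; repeating for each j gives P = [[-2, -2], [2, -2]].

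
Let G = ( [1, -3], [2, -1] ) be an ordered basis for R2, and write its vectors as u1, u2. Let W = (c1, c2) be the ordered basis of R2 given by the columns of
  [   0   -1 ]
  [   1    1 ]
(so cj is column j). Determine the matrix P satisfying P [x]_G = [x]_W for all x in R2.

[[-2, 1], [-1, -2]]

Let M have columns uj and N have columns cj. Then for every x, N [x]_W = x = M [x]_G, so P = N^(-1) M.
Since det N = 1, N^(-1) has integer entries; multiplying gives P = [[-2, 1], [-1, -2]].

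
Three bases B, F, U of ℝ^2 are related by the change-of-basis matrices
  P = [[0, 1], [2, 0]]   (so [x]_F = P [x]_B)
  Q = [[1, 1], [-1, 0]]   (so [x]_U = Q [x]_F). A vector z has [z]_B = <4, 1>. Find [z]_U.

Apply P to get F-coordinates <1, 8>, then Q to get U-coordinates.
The result is [z]_U = <9, -1>.

<9, -1>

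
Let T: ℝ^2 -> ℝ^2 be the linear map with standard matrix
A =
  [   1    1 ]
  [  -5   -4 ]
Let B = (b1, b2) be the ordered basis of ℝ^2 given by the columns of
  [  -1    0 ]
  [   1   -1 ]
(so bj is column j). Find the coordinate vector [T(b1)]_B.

[0, -1]

Compute T(b1) = A b1 = [0, 1] in standard coordinates.
Then write this in B-coordinates: solve for y in y_1 b1 + y_2 b2 = [0, 1].
This gives y = [0, -1], which is column 1 of [T]_B.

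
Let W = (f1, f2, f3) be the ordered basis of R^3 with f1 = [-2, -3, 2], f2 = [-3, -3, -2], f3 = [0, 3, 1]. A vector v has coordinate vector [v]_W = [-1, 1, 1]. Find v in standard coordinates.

The coordinates say v = -f1 + f2 + f3; adding the scaled basis vectors gives [-1, 3, -3].

[-1, 3, -3]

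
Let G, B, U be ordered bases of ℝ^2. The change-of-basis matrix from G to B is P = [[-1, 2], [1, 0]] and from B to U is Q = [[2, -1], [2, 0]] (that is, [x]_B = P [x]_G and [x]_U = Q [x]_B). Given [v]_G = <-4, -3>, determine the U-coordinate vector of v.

<0, -4>

Apply P to get B-coordinates <-2, -4>, then Q to get U-coordinates.
The result is [v]_U = <0, -4>.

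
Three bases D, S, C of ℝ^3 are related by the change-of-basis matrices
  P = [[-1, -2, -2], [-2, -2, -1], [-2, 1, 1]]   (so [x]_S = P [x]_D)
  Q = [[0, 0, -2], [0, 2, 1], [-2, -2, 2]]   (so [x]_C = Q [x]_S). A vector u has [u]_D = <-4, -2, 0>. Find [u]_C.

Apply P to get S-coordinates <8, 12, 6>, then Q to get C-coordinates.
The result is [u]_C = <-12, 30, -28>.

<-12, 30, -28>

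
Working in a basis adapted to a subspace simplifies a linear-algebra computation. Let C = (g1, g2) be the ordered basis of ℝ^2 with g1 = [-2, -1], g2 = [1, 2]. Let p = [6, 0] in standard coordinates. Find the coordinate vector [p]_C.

Write p = c_1 g1 + c_2 g2 and solve for the c_i.
System: -2c_1 + c_2 = 6, -c_1 + 2c_2 = 0; solving gives c_1 = -4, c_2 = -2.
Check: -4g1 - 2g2 = [6, 0].

[-4, -2]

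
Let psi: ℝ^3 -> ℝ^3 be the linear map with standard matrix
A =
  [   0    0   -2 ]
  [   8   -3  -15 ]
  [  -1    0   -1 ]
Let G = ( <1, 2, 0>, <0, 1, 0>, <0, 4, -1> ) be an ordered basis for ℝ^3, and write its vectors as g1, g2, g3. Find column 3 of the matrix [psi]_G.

<2, 3, -1>

Column 3 of [psi]_G is the G-coordinate vector of psi(g3).
In standard coordinates psi(g3) = A g3 = <2, 3, 1>.
Converting to G: <2, 3, 1> = 2g1 + 3g2 - g3, so the coordinate vector is <2, 3, -1>.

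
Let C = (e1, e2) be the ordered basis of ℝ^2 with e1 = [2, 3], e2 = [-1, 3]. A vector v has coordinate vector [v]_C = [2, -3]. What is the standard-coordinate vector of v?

v = M [v]_C, where M has columns e1, e2.
Carrying out the matrix-vector product, v = [7, -3].

[7, -3]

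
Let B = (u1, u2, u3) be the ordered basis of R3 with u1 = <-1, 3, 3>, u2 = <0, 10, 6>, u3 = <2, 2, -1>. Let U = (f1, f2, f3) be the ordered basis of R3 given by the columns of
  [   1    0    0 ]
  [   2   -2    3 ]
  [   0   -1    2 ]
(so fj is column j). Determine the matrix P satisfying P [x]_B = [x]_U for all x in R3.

[[-1, 0, 2], [-1, -2, 1], [1, 2, 0]]

Let M have columns uj and N have columns fj. Then for every x, N [x]_U = x = M [x]_B, so P = N^(-1) M.
Since det N = -1, N^(-1) has integer entries; multiplying gives P = [[-1, 0, 2], [-1, -2, 1], [1, 2, 0]].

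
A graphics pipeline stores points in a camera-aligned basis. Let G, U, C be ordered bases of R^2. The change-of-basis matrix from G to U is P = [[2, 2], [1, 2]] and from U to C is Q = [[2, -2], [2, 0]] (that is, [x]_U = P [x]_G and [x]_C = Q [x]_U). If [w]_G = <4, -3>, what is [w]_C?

<8, 4>

First [w]_U = P [w]_G = <2, -2>.
Then [w]_C = Q [w]_U = <8, 4>.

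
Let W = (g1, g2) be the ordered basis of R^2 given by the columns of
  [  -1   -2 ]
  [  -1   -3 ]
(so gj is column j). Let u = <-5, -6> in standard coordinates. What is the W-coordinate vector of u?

<3, 1>

Write u = c_1 g1 + c_2 g2 and solve for the c_i.
System: -c_1 - 2c_2 = -5, -c_1 - 3c_2 = -6; solving gives c_1 = 3, c_2 = 1.
Check: 3g1 + g2 = <-5, -6>.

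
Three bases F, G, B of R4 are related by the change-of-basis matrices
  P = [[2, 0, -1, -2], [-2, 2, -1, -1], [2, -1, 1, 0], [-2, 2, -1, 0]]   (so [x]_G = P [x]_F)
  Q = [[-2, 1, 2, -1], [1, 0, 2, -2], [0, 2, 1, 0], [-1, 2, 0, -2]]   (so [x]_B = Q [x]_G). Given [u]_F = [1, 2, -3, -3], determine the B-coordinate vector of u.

[-25, -5, 13, -5]

First [u]_G = P [u]_F = [11, 8, -3, 5].
Then [u]_B = Q [u]_G = [-25, -5, 13, -5].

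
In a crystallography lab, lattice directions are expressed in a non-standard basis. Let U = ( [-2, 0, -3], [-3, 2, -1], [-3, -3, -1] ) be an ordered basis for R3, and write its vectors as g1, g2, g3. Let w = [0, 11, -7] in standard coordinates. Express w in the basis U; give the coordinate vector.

Write w = c_1 g1 + ... + c_3 g3 and solve for the c_i.
Gaussian elimination on [M | w] yields c = (3, 1, -3).
Check: 3g1 + g2 - 3g3 = [0, 11, -7].

[3, 1, -3]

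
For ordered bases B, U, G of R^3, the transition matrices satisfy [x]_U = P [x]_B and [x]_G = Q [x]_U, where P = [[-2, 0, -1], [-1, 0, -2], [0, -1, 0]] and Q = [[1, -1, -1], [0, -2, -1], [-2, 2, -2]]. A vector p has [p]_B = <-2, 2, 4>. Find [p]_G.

<8, 14, -8>

First [p]_U = P [p]_B = <0, -6, -2>.
Then [p]_G = Q [p]_U = <8, 14, -8>.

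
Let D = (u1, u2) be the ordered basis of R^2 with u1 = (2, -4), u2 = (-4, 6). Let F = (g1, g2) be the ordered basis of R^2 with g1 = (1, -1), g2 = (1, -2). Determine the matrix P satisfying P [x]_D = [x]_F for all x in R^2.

Column j of P is [uj]_F, since P maps D-coordinates to F-coordinates.
Expressing u1 in F: u1 = 0·g1 + 2g2, so column 1 of P is (0, 2).
Doing the same for each uj gives P = [[0, -2], [2, -2]].

[[0, -2], [2, -2]]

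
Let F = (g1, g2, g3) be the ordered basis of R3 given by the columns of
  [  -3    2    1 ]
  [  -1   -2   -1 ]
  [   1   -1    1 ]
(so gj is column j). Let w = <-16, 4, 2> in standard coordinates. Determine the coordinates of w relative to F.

<3, -2, -3>

[w]_F is the unique c with M c = w, where M has columns g1, ..., g3.
Solving this 3x3 system gives c = (3, -2, -3).
Check: 3g1 - 2g2 - 3g3 = <-16, 4, 2>.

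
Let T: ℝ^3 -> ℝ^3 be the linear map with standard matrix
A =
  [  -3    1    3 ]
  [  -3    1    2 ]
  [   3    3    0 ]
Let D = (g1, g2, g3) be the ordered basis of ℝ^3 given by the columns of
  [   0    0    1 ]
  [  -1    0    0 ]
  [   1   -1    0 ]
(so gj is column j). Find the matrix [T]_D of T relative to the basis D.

[[-1, 2, 3], [2, 2, 0], [2, -3, -3]]

Let P have columns g1, ..., g3. Then [T]_D = P^(-1) A P.
Here det P = 1, so P^(-1) is integer; computing A P first and then P^(-1)(A P) gives [[-1, 2, 3], [2, 2, 0], [2, -3, -3]].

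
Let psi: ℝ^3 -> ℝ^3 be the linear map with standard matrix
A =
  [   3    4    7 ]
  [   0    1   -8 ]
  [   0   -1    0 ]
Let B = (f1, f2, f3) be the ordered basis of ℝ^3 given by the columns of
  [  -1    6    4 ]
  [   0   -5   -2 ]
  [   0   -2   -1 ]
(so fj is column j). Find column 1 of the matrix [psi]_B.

[3, 0, 0]

Column 1 of [psi]_B is the B-coordinate vector of psi(f1).
In standard coordinates psi(f1) = A f1 = [-3, 0, 0].
Converting to B: [-3, 0, 0] = 3f1 + 0·f2 + 0·f3, so the coordinate vector is [3, 0, 0].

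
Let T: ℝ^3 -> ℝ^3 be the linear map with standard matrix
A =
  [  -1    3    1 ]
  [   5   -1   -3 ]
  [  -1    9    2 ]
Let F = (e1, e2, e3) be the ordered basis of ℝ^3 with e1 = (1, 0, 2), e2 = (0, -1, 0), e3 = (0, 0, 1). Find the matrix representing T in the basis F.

[[1, -3, 1], [1, -1, 3], [1, -3, 0]]

Let P have columns e1, ..., e3. Then [T]_F = P^(-1) A P.
Here det P = -1, so P^(-1) is integer; computing A P first and then P^(-1)(A P) gives [[1, -3, 1], [1, -1, 3], [1, -3, 0]].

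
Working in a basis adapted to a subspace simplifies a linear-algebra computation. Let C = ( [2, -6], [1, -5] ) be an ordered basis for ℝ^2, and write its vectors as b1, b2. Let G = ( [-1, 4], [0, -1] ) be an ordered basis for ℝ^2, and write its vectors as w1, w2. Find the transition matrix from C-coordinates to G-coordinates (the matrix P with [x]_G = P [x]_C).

Column j of P is [bj]_G, since P maps C-coordinates to G-coordinates.
Expressing b1 in G: b1 = -2w1 - 2w2, so column 1 of P is [-2, -2].
Doing the same for each bj gives P = [[-2, -1], [-2, 1]].

[[-2, -1], [-2, 1]]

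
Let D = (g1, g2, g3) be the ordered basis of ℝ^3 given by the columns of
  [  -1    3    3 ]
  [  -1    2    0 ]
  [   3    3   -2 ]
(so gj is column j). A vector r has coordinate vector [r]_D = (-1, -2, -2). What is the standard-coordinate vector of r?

The coordinates say r = -g1 - 2g2 - 2g3; adding the scaled basis vectors gives (-11, -3, -5).

(-11, -3, -5)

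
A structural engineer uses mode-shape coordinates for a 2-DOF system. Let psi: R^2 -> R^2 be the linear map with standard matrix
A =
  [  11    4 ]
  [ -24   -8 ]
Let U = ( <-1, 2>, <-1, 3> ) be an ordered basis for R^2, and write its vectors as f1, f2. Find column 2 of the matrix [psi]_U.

<-3, 2>

Compute psi(f2) = A f2 = <1, 0> in standard coordinates.
Then write this in U-coordinates: solve for y in y_1 f1 + y_2 f2 = <1, 0>.
This gives y = <-3, 2>, which is column 2 of [psi]_U.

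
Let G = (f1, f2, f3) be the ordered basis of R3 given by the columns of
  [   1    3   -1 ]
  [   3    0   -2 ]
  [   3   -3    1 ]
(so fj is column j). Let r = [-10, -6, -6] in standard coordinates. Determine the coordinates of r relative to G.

Write r = c_1 f1 + ... + c_3 f3 and solve for the c_i.
Solving this 3x3 system gives c = (-4, -3, -3).
Check: -4f1 - 3f2 - 3f3 = [-10, -6, -6].

[-4, -3, -3]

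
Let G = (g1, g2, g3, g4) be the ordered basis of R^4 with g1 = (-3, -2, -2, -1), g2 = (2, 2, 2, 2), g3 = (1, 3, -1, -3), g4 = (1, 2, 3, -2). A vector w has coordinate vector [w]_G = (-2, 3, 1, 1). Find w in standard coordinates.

The coordinates say w = -2g1 + 3g2 + g3 + g4; adding the scaled basis vectors gives (14, 15, 12, 3).

(14, 15, 12, 3)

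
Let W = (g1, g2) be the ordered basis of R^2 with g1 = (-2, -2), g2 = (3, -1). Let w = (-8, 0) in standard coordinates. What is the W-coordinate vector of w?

[w]_W is the unique c with M c = w, where M has columns g1, g2.
System: -2c_1 + 3c_2 = -8, -2c_1 - c_2 = 0; solving gives c_1 = 1, c_2 = -2.
Check: g1 - 2g2 = (-8, 0).

(1, -2)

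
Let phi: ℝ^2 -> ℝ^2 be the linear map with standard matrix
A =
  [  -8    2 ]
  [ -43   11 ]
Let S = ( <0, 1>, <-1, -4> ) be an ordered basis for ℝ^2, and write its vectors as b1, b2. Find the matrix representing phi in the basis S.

[[3, -1], [-2, 0]]

Let P have columns b1, b2. Then [phi]_S = P^(-1) A P.
Here det P = 1, so P^(-1) is integer; computing A P first and then P^(-1)(A P) gives [[3, -1], [-2, 0]].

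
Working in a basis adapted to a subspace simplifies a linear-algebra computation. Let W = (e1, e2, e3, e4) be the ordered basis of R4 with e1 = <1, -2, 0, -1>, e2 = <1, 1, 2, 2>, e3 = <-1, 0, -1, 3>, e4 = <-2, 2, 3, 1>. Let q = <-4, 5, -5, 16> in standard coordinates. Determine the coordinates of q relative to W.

<-3, 1, 4, -1>

[q]_W is the unique c with M c = q, where M has columns e1, ..., e4.
Gaussian elimination on [M | q] yields c = (-3, 1, 4, -1).
Check: -3e1 + e2 + 4e3 - e4 = <-4, 5, -5, 16>.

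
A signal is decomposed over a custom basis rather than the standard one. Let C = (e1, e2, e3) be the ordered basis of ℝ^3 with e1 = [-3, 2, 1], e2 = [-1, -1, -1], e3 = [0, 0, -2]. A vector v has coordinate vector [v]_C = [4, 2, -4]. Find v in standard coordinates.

By definition v = 4e1 + 2e2 - 4e3.
Summing componentwise gives [-14, 6, 10].

[-14, 6, 10]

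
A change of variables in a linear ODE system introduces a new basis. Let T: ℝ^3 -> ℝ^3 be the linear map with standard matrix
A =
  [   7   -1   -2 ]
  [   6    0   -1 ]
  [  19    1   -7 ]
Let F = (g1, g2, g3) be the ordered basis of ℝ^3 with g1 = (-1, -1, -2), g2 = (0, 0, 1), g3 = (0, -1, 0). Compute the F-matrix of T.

With P the matrix whose columns are g1, ..., g3, [T]_F = P^(-1) A P.
Column by column: T(g1) = A g1 = (-2, -4, -6); its F-coordinates (2, -2, 2) give column 1.
Continuing for each basis vector yields [T]_F = [[2, 2, -1], [-2, -3, -3], [2, -1, 1]].

[[2, 2, -1], [-2, -3, -3], [2, -1, 1]]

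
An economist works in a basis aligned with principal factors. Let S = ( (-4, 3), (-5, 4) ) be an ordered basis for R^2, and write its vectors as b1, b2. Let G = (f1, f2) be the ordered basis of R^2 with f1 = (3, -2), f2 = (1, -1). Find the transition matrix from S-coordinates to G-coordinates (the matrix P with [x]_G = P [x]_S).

[[-1, -1], [-1, -2]]

Let M have columns bj and N have columns fj. Then for every x, N [x]_G = x = M [x]_S, so P = N^(-1) M.
Since det N = -1, N^(-1) has integer entries; multiplying gives P = [[-1, -1], [-1, -2]].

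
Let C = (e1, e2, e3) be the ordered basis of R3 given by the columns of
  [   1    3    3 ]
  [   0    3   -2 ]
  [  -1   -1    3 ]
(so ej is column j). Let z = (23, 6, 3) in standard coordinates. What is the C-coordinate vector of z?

(2, 4, 3)

We seek scalars with c_1 e1 + ... + c_3 e3 = z; equivalently solve M c = z where the columns of M are e1, ..., e3.
Row-reducing the augmented matrix [M | z] gives c = (2, 4, 3).
Check: 2e1 + 4e2 + 3e3 = (23, 6, 3).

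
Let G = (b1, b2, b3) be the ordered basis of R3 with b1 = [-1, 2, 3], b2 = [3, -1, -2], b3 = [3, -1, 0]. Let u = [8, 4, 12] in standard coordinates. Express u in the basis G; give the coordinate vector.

[u]_G is the unique c with M c = u, where M has columns b1, ..., b3.
Gaussian elimination on [M | u] yields c = (4, 0, 4).
Check: 4b1 + 0·b2 + 4b3 = [8, 4, 12].

[4, 0, 4]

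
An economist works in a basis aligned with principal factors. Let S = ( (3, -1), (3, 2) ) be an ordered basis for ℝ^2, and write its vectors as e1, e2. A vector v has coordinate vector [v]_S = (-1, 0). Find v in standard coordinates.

(-3, 1)

The coordinates say v = -e1 + 0·e2; adding the scaled basis vectors gives (-3, 1).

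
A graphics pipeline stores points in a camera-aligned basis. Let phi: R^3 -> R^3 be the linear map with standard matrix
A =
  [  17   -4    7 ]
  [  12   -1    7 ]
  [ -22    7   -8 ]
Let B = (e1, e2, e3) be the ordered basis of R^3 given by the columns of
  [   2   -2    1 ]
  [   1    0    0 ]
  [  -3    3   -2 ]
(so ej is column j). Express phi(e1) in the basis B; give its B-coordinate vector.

Column 1 of [phi]_B is the B-coordinate vector of phi(e1).
In standard coordinates phi(e1) = A e1 = [9, 2, -13].
Converting to B: [9, 2, -13] = 2e1 - 3e2 - e3, so the coordinate vector is [2, -3, -1].

[2, -3, -1]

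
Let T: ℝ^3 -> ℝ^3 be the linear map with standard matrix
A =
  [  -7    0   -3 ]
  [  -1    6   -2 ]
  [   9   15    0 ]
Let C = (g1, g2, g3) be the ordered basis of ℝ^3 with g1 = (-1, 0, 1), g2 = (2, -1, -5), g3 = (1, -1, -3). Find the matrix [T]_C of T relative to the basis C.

Let P have columns g1, ..., g3. Then [T]_C = P^(-1) A P.
Here det P = 1, so P^(-1) is integer; computing A P first and then P^(-1)(A P) gives [[0, -3, 1], [3, 0, 2], [-2, -2, -1]].

[[0, -3, 1], [3, 0, 2], [-2, -2, -1]]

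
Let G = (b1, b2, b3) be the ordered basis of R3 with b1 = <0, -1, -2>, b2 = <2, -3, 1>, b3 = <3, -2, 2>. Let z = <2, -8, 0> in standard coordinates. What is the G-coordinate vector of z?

Write z = c_1 b1 + ... + c_3 b3 and solve for the c_i.
Solving this 3x3 system gives c = (0, 4, -2).
Check: 0·b1 + 4b2 - 2b3 = <2, -8, 0>.

<0, 4, -2>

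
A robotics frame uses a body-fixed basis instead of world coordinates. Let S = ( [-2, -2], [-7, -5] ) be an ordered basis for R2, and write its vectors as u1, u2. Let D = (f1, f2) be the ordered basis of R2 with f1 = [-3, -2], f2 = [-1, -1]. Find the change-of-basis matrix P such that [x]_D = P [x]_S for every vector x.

[[0, 2], [2, 1]]

Take x = uj: its S-coordinates are the j-th standard unit vector, so P e_j — column j of P — equals [uj]_D.
u1 = 0·f1 + 2f2, giving column 1 = [0, 2]; repeating for each j gives P = [[0, 2], [2, 1]].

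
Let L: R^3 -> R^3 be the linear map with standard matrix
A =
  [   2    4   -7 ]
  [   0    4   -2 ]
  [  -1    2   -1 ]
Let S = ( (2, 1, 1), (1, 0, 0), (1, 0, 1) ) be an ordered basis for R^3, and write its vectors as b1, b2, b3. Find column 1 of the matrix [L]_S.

(2, 0, -3)

Column 1 of [L]_S is the S-coordinate vector of L(b1).
In standard coordinates L(b1) = A b1 = (1, 2, -1).
Converting to S: (1, 2, -1) = 2b1 + 0·b2 - 3b3, so the coordinate vector is (2, 0, -3).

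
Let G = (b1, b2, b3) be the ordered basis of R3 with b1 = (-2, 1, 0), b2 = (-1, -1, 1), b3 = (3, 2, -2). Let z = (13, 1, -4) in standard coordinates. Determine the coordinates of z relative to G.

(-3, 2, 3)

Write z = c_1 b1 + ... + c_3 b3 and solve for the c_i.
Row-reducing the augmented matrix [M | z] gives c = (-3, 2, 3).
Check: -3b1 + 2b2 + 3b3 = (13, 1, -4).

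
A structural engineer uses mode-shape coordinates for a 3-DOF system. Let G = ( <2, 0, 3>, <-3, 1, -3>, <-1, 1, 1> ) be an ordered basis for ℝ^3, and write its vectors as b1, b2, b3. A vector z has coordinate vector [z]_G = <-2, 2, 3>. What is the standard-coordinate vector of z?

<-13, 5, -9>

By definition z = -2b1 + 2b2 + 3b3.
Summing componentwise gives <-13, 5, -9>.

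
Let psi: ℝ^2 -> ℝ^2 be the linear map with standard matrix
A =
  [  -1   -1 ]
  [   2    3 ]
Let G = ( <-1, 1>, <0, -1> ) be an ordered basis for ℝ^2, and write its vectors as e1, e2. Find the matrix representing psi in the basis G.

Let P have columns e1, e2. Then [psi]_G = P^(-1) A P.
Here det P = 1, so P^(-1) is integer; computing A P first and then P^(-1)(A P) gives [[0, -1], [-1, 2]].

[[0, -1], [-1, 2]]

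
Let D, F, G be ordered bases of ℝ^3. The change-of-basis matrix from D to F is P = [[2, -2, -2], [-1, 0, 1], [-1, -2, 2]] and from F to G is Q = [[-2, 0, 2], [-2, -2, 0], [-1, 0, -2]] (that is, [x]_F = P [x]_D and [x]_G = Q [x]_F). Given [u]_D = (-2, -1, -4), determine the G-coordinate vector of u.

(-20, -8, 2)

First [u]_F = P [u]_D = (6, -2, -4).
Then [u]_G = Q [u]_F = (-20, -8, 2).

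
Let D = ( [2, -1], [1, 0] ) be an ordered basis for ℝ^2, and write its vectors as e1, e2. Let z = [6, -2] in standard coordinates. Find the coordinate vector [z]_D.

[2, 2]

[z]_D is the unique c with M c = z, where M has columns e1, e2.
System: 2c_1 + c_2 = 6, -c_1 + 0c_2 = -2; solving gives c_1 = 2, c_2 = 2.
Check: 2e1 + 2e2 = [6, -2].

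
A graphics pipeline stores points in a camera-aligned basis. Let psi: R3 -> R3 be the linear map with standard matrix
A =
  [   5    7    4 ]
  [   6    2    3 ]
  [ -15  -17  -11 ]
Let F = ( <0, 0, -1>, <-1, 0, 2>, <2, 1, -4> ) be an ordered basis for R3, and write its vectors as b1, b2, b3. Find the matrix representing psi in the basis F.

[[-3, 1, 1], [-2, -3, 3], [-3, 0, 2]]

Let P have columns b1, ..., b3. Then [psi]_F = P^(-1) A P.
Here det P = 1, so P^(-1) is integer; computing A P first and then P^(-1)(A P) gives [[-3, 1, 1], [-2, -3, 3], [-3, 0, 2]].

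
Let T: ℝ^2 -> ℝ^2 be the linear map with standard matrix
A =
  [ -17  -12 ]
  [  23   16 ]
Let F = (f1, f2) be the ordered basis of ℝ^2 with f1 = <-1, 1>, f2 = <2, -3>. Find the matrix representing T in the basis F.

[[-1, -2], [2, 0]]

Let P have columns f1, f2. Then [T]_F = P^(-1) A P.
Here det P = 1, so P^(-1) is integer; computing A P first and then P^(-1)(A P) gives [[-1, -2], [2, 0]].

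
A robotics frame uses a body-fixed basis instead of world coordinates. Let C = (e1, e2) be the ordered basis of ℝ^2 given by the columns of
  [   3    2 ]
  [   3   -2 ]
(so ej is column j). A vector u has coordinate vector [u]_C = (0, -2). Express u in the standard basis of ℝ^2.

The coordinates say u = 0·e1 - 2e2; adding the scaled basis vectors gives (-4, 4).

(-4, 4)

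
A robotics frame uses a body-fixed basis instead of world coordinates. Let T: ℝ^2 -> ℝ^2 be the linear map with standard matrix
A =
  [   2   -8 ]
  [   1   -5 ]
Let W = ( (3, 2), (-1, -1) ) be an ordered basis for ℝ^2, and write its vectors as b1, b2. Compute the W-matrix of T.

Let P have columns b1, b2. Then [T]_W = P^(-1) A P.
Here det P = -1, so P^(-1) is integer; computing A P first and then P^(-1)(A P) gives [[-3, 2], [1, 0]].

[[-3, 2], [1, 0]]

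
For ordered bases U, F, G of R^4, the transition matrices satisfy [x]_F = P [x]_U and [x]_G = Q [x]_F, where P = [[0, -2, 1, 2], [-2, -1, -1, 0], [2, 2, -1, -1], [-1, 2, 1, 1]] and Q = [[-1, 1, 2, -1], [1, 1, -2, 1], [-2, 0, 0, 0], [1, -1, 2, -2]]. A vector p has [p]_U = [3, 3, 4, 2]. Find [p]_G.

First [p]_F = P [p]_U = [2, -13, 6, 9].
Then [p]_G = Q [p]_F = [-12, -14, -4, 9].

[-12, -14, -4, 9]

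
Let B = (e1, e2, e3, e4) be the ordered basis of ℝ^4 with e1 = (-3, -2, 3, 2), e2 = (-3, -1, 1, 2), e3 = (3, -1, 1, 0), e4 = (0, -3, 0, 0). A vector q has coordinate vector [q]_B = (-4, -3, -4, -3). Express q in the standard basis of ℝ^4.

q = M [q]_B, where M has columns e1, ..., e4.
Carrying out the matrix-vector product, q = (9, 24, -19, -14).

(9, 24, -19, -14)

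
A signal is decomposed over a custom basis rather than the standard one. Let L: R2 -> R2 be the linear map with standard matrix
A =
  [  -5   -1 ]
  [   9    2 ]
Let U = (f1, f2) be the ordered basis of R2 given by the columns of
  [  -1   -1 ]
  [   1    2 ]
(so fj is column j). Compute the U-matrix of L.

With P the matrix whose columns are f1, f2, [L]_U = P^(-1) A P.
Column by column: L(f1) = A f1 = <4, -7>; its U-coordinates <-1, -3> give column 1.
Continuing for each basis vector yields [L]_U = [[-1, -1], [-3, -2]].

[[-1, -1], [-3, -2]]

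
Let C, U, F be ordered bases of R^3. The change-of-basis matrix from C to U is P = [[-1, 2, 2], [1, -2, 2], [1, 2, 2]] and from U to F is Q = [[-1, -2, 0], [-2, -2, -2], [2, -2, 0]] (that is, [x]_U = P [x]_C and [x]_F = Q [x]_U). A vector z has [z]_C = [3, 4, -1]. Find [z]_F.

Apply P to get U-coordinates [3, -7, 9], then Q to get F-coordinates.
The result is [z]_F = [11, -10, 20].

[11, -10, 20]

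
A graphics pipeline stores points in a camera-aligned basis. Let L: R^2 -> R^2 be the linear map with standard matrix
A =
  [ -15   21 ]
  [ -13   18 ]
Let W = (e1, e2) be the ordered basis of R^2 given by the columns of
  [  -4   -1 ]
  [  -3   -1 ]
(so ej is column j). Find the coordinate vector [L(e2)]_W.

(1, 2)

Compute L(e2) = A e2 = (-6, -5) in standard coordinates.
Then write this in W-coordinates: solve for y in y_1 e1 + y_2 e2 = (-6, -5).
This gives y = (1, 2), which is column 2 of [L]_W.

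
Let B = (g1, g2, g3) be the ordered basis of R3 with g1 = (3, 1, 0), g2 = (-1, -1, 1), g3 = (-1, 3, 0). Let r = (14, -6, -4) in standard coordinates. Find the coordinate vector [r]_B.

Write r = c_1 g1 + ... + c_3 g3 and solve for the c_i.
Row-reducing the augmented matrix [M | r] gives c = (2, -4, -4).
Check: 2g1 - 4g2 - 4g3 = (14, -6, -4).

(2, -4, -4)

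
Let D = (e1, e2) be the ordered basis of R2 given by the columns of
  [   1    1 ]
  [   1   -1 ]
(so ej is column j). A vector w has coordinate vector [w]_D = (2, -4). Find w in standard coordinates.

The coordinates say w = 2e1 - 4e2; adding the scaled basis vectors gives (-2, 6).

(-2, 6)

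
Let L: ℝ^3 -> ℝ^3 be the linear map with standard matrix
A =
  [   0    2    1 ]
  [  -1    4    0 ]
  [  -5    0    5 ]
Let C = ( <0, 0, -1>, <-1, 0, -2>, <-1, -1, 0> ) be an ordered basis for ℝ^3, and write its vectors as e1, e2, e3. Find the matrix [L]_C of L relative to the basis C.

[[3, -1, -3], [1, 3, -1], [0, -1, 3]]

With P the matrix whose columns are e1, ..., e3, [L]_C = P^(-1) A P.
Column by column: L(e1) = A e1 = <-1, 0, -5>; its C-coordinates <3, 1, 0> give column 1.
Continuing for each basis vector yields [L]_C = [[3, -1, -3], [1, 3, -1], [0, -1, 3]].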